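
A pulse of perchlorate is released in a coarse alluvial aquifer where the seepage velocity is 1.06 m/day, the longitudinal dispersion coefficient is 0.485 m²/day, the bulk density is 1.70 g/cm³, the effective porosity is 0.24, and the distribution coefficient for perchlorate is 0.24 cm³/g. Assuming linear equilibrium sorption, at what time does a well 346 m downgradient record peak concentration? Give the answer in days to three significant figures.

Retardation factor R = 1 + ρ_b·K_d/n = 1 + 1.70 × 0.24/0.24 = 2.700.
Sorption retards both mechanisms: v_R = v/R = 0.3926 m/day, D_R = D/R = 0.1796 m²/day.
Peak time from v_R²t² + 2D_R t − x² = 0: t = (√(D_R² + v_R²x²) − D_R)/v_R².
√(D_R² + v_R²x²) = √(0.1796² + 0.3926² × 346²) = 135.8; v_R² = 0.1541.
t = (135.8 − 0.1796)/0.1541 = 880 days.

880 days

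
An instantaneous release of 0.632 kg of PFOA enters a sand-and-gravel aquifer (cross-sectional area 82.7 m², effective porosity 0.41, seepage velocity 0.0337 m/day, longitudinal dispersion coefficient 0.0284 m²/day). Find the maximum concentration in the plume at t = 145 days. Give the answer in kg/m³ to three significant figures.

The peak of an instantaneous 1D plume sits at x = vt; there the Gaussian factor is 1 and C_max = M/(n_e·A·√(4πDt)), where n_e·A is the pore area the mass is dissolved in.
√(4πDt) = √(4π × 0.0284 × 145) = 7.194 m, so C_max = 0.632/(0.41 × 82.7 × 7.194) = 0.00259 kg/m³.

0.00259 kg/m³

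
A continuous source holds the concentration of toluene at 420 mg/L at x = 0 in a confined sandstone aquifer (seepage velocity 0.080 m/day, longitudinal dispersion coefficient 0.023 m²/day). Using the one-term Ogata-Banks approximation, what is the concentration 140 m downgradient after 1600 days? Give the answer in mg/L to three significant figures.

For a continuous step input, C/C₀ ≈ ½·erfc((x−vt)/(2√(Dt))).
vt = 0.080 × 1600 = 128 m and 2√(Dt) = 2√(0.023 × 1600) = 12.13 m.
Argument (x−vt)/(2√(Dt)) = (140 − 128)/12.13 = 0.9893; ½·erfc(0.9893) = 0.08089.
C = 420 × 0.08089 = 34.0 mg/L.

34.0 mg/L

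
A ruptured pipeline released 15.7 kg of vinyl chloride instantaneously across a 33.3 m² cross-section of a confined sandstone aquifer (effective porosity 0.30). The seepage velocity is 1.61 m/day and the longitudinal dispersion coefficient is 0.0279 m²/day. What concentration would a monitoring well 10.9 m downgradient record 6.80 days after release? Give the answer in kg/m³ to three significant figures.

For an instantaneous plane source, C(x,t) = M/(n_e·A·√(4πDt)) · exp(−(x−vt)²/(4Dt)), with n_e·A the pore (flow) area.
Plume center vt = 1.61 × 6.80 = 10.948 m, so the well at 10.9 m is 0.048 m upgradient of the peak.
√(4πDt) = 1.544 m, giving peak height M/(n_e·A·√(4πDt)) = 15.7/(0.30 × 33.3 × 1.544) = 1.018 kg/m³.
(x−vt)²/(4Dt) = (-0.048)²/(4 × 0.0279 × 6.80) = 0.003036; exp(−0.003036) = 0.9970.
C = 1.018 × 0.9970 = 1.01 kg/m³.

1.01 kg/m³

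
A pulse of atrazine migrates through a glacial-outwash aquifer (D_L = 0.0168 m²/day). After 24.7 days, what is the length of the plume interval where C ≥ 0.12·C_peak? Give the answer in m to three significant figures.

The plume is Gaussian with σ = √(2Dt) = √(2 × 0.0168 × 24.7) = 0.9110 m.
C/C_peak = exp(−Δx²/(2σ²)) = 0.12 ⇒ Δx = σ·√(−2 ln 0.12) = 0.9110 × 2.059 = 1.876 m.
Width = 2Δx = 3.75 m.

3.75 m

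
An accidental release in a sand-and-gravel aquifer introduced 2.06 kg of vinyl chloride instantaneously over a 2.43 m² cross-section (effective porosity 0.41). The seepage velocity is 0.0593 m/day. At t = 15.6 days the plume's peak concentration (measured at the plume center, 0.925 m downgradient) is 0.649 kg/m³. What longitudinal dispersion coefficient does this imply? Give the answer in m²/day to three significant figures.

At the plume center C_max = M/(n_e·A·√(4πDt)), so D = M²/(4πt·(n_e·A·C_max)²).
n_e·A·C_max = 0.41 × 2.43 × 0.649 = 0.6466 kg/m.
D = 2.06²/(4π × 15.6 × 0.6466²) = 0.0518 m²/day.

0.0518 m²/day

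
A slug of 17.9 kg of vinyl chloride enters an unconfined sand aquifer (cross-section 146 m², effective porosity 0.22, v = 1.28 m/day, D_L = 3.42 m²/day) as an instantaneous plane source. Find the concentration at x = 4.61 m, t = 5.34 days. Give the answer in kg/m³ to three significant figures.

For an instantaneous plane source, C(x,t) = M/(n_e·A·√(4πDt)) · exp(−(x−vt)²/(4Dt)), with n_e·A the pore (flow) area.
Plume center vt = 1.28 × 5.34 = 6.8352 m, so the well at 4.61 m is 2.2252 m upgradient of the peak.
√(4πDt) = 15.15 m, giving peak height M/(n_e·A·√(4πDt)) = 17.9/(0.22 × 146 × 15.15) = 0.03678 kg/m³.
(x−vt)²/(4Dt) = (-2.2252)²/(4 × 3.42 × 5.34) = 0.06778; exp(−0.06778) = 0.9345.
C = 0.03678 × 0.9345 = 0.0344 kg/m³.

0.0344 kg/m³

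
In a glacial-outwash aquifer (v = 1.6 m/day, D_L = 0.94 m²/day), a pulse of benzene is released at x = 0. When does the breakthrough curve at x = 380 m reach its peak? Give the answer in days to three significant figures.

237 days

For the 1D instantaneous-source solution, setting ∂C/∂t = 0 at fixed x gives v²t² + 2Dt − x² = 0, so t = (√(D² + v²x²) − D)/v².
√(D² + v²x²) = √(0.94² + 1.6² × 380²) = 608.0; v² = 2.56.
t = (608.0 − 0.94)/2.56 = 237 days (vs. the pure-advection estimate x/v = 238 d).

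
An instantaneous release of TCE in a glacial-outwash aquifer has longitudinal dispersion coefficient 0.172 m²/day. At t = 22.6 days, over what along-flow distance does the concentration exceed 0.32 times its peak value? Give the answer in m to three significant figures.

8.42 m

The plume is Gaussian with σ = √(2Dt) = √(2 × 0.172 × 22.6) = 2.788 m.
C/C_peak = exp(−Δx²/(2σ²)) = 0.32 ⇒ Δx = σ·√(−2 ln 0.32) = 2.788 × 1.510 = 4.210 m.
Width = 2Δx = 8.42 m.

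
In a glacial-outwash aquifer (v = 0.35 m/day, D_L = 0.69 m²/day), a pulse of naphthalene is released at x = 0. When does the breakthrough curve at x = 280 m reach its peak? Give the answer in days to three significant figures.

794 days

For the 1D instantaneous-source solution, setting ∂C/∂t = 0 at fixed x gives v²t² + 2Dt − x² = 0, so t = (√(D² + v²x²) − D)/v².
√(D² + v²x²) = √(0.69² + 0.35² × 280²) = 98.00; v² = 0.1225.
t = (98.00 − 0.69)/0.1225 = 794 days (vs. the pure-advection estimate x/v = 800 d).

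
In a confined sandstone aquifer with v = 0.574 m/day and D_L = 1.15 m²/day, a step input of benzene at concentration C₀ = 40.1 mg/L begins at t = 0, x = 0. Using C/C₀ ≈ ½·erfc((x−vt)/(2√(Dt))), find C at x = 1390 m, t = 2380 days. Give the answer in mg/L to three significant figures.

For a continuous step input, C/C₀ ≈ ½·erfc((x−vt)/(2√(Dt))).
vt = 0.574 × 2380 = 1366.12 m and 2√(Dt) = 2√(1.15 × 2380) = 104.6 m.
Argument (x−vt)/(2√(Dt)) = (1390 − 1366.12)/104.6 = 0.2283; ½·erfc(0.2283) = 0.3734.
C = 40.1 × 0.3734 = 15.0 mg/L.

15.0 mg/L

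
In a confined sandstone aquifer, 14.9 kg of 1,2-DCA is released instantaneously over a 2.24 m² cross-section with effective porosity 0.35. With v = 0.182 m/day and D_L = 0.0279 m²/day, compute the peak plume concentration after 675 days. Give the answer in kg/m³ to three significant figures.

The peak of an instantaneous 1D plume sits at x = vt; there the Gaussian factor is 1 and C_max = M/(n_e·A·√(4πDt)), where n_e·A is the pore area the mass is dissolved in.
√(4πDt) = √(4π × 0.0279 × 675) = 15.38 m, so C_max = 14.9/(0.35 × 2.24 × 15.38) = 1.24 kg/m³.

1.24 kg/m³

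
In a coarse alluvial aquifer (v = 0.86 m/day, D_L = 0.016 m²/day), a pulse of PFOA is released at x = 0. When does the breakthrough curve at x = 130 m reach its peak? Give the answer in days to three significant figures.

151 days

For the 1D instantaneous-source solution, setting ∂C/∂t = 0 at fixed x gives v²t² + 2Dt − x² = 0, so t = (√(D² + v²x²) − D)/v².
√(D² + v²x²) = √(0.016² + 0.86² × 130²) = 111.8; v² = 0.7396.
t = (111.8 − 0.016)/0.7396 = 151 days (vs. the pure-advection estimate x/v = 151 d).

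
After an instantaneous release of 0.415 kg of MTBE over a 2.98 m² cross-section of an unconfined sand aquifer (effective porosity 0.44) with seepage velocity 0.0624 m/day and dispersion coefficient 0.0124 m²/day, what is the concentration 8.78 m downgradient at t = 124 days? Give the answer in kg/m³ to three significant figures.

For an instantaneous plane source, C(x,t) = M/(n_e·A·√(4πDt)) · exp(−(x−vt)²/(4Dt)), with n_e·A the pore (flow) area.
Plume center vt = 0.0624 × 124 = 7.7376 m, so the well at 8.78 m is 1.0424 m downgradient of the peak.
√(4πDt) = 4.396 m, giving peak height M/(n_e·A·√(4πDt)) = 0.415/(0.44 × 2.98 × 4.396) = 0.07200 kg/m³.
(x−vt)²/(4Dt) = (1.0424)²/(4 × 0.0124 × 124) = 0.1767; exp(−0.1767) = 0.8380.
C = 0.07200 × 0.8380 = 0.0603 kg/m³.

0.0603 kg/m³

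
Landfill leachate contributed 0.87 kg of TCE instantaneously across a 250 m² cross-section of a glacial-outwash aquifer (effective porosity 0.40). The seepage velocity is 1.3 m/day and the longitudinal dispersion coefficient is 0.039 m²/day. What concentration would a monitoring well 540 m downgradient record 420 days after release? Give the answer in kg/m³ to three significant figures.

0.000350 kg/m³

For an instantaneous plane source, C(x,t) = M/(n_e·A·√(4πDt)) · exp(−(x−vt)²/(4Dt)), with n_e·A the pore (flow) area.
Plume center vt = 1.3 × 420 = 546 m, so the well at 540 m is 6 m upgradient of the peak.
√(4πDt) = 14.35 m, giving peak height M/(n_e·A·√(4πDt)) = 0.87/(0.40 × 250 × 14.35) = 0.0006063 kg/m³.
(x−vt)²/(4Dt) = (-6)²/(4 × 0.039 × 420) = 0.5495; exp(−0.5495) = 0.5772.
C = 0.0006063 × 0.5772 = 0.000350 kg/m³.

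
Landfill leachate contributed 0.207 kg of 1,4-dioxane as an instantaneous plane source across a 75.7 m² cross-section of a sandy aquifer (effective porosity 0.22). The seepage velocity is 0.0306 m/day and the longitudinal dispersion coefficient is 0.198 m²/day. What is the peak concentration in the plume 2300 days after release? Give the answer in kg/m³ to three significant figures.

0.000164 kg/m³

The peak of an instantaneous 1D plume sits at x = vt; there the Gaussian factor is 1 and C_max = M/(n_e·A·√(4πDt)), where n_e·A is the pore area the mass is dissolved in.
√(4πDt) = √(4π × 0.198 × 2300) = 75.65 m, so C_max = 0.207/(0.22 × 75.7 × 75.65) = 0.000164 kg/m³.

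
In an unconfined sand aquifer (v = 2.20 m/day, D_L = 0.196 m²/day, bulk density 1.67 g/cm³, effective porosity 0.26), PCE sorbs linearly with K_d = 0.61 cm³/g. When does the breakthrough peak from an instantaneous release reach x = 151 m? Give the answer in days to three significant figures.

337 days

Retardation factor R = 1 + ρ_b·K_d/n = 1 + 1.67 × 0.61/0.26 = 4.918.
Sorption retards both mechanisms: v_R = v/R = 0.4473 m/day, D_R = D/R = 0.03985 m²/day.
Peak time from v_R²t² + 2D_R t − x² = 0: t = (√(D_R² + v_R²x²) − D_R)/v_R².
√(D_R² + v_R²x²) = √(0.03985² + 0.4473² × 151²) = 67.54; v_R² = 0.2001.
t = (67.54 − 0.03985)/0.2001 = 337 days.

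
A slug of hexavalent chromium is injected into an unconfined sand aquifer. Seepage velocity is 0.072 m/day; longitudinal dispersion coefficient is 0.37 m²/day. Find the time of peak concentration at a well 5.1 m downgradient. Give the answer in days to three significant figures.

For the 1D instantaneous-source solution, setting ∂C/∂t = 0 at fixed x gives v²t² + 2Dt − x² = 0, so t = (√(D² + v²x²) − D)/v².
√(D² + v²x²) = √(0.37² + 0.072² × 5.1²) = 0.5213; v² = 0.005184.
t = (0.5213 − 0.37)/0.005184 = 29.2 days (vs. the pure-advection estimate x/v = 70.8 d).

29.2 days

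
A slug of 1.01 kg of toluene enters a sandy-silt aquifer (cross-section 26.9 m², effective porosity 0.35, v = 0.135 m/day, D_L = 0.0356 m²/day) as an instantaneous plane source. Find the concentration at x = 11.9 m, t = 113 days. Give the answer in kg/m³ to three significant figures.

0.00750 kg/m³

For an instantaneous plane source, C(x,t) = M/(n_e·A·√(4πDt)) · exp(−(x−vt)²/(4Dt)), with n_e·A the pore (flow) area.
Plume center vt = 0.135 × 113 = 15.255 m, so the well at 11.9 m is 3.355 m upgradient of the peak.
√(4πDt) = 7.110 m, giving peak height M/(n_e·A·√(4πDt)) = 1.01/(0.35 × 26.9 × 7.110) = 0.01509 kg/m³.
(x−vt)²/(4Dt) = (-3.355)²/(4 × 0.0356 × 113) = 0.6995; exp(−0.6995) = 0.4968.
C = 0.01509 × 0.4968 = 0.00750 kg/m³.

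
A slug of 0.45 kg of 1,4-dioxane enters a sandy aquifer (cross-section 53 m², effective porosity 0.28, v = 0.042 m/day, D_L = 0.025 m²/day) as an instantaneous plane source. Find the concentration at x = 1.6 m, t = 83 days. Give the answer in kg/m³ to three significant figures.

For an instantaneous plane source, C(x,t) = M/(n_e·A·√(4πDt)) · exp(−(x−vt)²/(4Dt)), with n_e·A the pore (flow) area.
Plume center vt = 0.042 × 83 = 3.486 m, so the well at 1.6 m is 1.886 m upgradient of the peak.
√(4πDt) = 5.106 m, giving peak height M/(n_e·A·√(4πDt)) = 0.45/(0.28 × 53 × 5.106) = 0.005939 kg/m³.
(x−vt)²/(4Dt) = (-1.886)²/(4 × 0.025 × 83) = 0.4286; exp(−0.4286) = 0.6514.
C = 0.005939 × 0.6514 = 0.00387 kg/m³.

0.00387 kg/m³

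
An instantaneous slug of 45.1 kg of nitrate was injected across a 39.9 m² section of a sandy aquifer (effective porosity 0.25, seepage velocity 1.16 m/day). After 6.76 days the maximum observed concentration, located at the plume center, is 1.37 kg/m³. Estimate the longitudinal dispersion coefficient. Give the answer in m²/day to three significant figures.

0.128 m²/day

At the plume center C_max = M/(n_e·A·√(4πDt)), so D = M²/(4πt·(n_e·A·C_max)²).
n_e·A·C_max = 0.25 × 39.9 × 1.37 = 13.67 kg/m.
D = 45.1²/(4π × 6.76 × 13.67²) = 0.128 m²/day.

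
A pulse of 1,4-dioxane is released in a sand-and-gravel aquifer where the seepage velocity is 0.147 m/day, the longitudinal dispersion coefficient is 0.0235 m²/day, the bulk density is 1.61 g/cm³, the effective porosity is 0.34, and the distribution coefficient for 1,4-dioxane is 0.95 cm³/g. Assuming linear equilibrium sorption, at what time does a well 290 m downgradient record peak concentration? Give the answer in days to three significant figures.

10800 days

Retardation factor R = 1 + ρ_b·K_d/n = 1 + 1.61 × 0.95/0.34 = 5.499.
Sorption retards both mechanisms: v_R = v/R = 0.02673 m/day, D_R = D/R = 0.004274 m²/day.
Peak time from v_R²t² + 2D_R t − x² = 0: t = (√(D_R² + v_R²x²) − D_R)/v_R².
√(D_R² + v_R²x²) = √(0.004274² + 0.02673² × 290²) = 7.752; v_R² = 0.0007145.
t = (7.752 − 0.004274)/0.0007145 = 10800 days.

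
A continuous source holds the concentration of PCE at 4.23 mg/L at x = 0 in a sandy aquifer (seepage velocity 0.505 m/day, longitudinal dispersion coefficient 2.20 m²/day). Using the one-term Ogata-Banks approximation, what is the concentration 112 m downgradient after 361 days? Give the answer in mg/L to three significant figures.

For a continuous step input, C/C₀ ≈ ½·erfc((x−vt)/(2√(Dt))).
vt = 0.505 × 361 = 182.305 m and 2√(Dt) = 2√(2.20 × 361) = 56.36 m.
Argument (x−vt)/(2√(Dt)) = (112 − 182.305)/56.36 = -1.247; ½·erfc(-1.247) = 0.9611.
C = 4.23 × 0.9611 = 4.07 mg/L.

4.07 mg/L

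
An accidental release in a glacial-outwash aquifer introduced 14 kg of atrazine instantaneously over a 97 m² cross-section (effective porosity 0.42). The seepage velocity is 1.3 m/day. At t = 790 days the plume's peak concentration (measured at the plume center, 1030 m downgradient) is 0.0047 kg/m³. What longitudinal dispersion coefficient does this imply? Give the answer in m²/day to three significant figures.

0.538 m²/day

At the plume center C_max = M/(n_e·A·√(4πDt)), so D = M²/(4πt·(n_e·A·C_max)²).
n_e·A·C_max = 0.42 × 97 × 0.0047 = 0.1915 kg/m.
D = 14²/(4π × 790 × 0.1915²) = 0.538 m²/day.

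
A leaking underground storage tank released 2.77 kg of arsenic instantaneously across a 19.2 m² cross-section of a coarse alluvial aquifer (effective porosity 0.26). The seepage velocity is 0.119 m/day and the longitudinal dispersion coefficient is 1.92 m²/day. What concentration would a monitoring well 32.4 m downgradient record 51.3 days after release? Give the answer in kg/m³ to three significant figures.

For an instantaneous plane source, C(x,t) = M/(n_e·A·√(4πDt)) · exp(−(x−vt)²/(4Dt)), with n_e·A the pore (flow) area.
Plume center vt = 0.119 × 51.3 = 6.1047 m, so the well at 32.4 m is 26.2953 m downgradient of the peak.
√(4πDt) = 35.18 m, giving peak height M/(n_e·A·√(4πDt)) = 2.77/(0.26 × 19.2 × 35.18) = 0.01577 kg/m³.
(x−vt)²/(4Dt) = (26.2953)²/(4 × 1.92 × 51.3) = 1.755; exp(−1.755) = 0.1729.
C = 0.01577 × 0.1729 = 0.00273 kg/m³.

0.00273 kg/m³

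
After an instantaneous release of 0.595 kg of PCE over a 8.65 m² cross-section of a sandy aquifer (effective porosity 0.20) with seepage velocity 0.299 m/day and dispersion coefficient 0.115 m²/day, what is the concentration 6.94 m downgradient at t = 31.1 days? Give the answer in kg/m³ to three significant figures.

0.0348 kg/m³

For an instantaneous plane source, C(x,t) = M/(n_e·A·√(4πDt)) · exp(−(x−vt)²/(4Dt)), with n_e·A the pore (flow) area.
Plume center vt = 0.299 × 31.1 = 9.2989 m, so the well at 6.94 m is 2.3589 m upgradient of the peak.
√(4πDt) = 6.704 m, giving peak height M/(n_e·A·√(4πDt)) = 0.595/(0.20 × 8.65 × 6.704) = 0.05130 kg/m³.
(x−vt)²/(4Dt) = (-2.3589)²/(4 × 0.115 × 31.1) = 0.3890; exp(−0.3890) = 0.6777.
C = 0.05130 × 0.6777 = 0.0348 kg/m³.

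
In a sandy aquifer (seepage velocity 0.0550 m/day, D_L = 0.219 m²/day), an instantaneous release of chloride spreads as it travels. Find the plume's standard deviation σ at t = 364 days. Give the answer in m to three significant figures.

12.6 m

Dispersive spreading gives a Gaussian with σ² = 2Dt; advection only shifts the center.
σ = √(2 × 0.219 × 364) = 12.6 m.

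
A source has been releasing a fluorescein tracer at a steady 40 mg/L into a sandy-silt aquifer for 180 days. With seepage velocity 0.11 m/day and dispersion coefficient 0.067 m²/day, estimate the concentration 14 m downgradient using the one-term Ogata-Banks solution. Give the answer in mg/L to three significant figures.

35.2 mg/L

For a continuous step input, C/C₀ ≈ ½·erfc((x−vt)/(2√(Dt))).
vt = 0.11 × 180 = 19.8 m and 2√(Dt) = 2√(0.067 × 180) = 6.946 m.
Argument (x−vt)/(2√(Dt)) = (14 − 19.8)/6.946 = -0.8350; ½·erfc(-0.8350) = 0.8812.
C = 40 × 0.8812 = 35.2 mg/L.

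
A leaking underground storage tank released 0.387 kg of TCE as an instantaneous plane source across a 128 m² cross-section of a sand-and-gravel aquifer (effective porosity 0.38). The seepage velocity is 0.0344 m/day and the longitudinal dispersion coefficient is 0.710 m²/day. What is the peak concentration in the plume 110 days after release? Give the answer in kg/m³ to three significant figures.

0.000254 kg/m³

The peak of an instantaneous 1D plume sits at x = vt; there the Gaussian factor is 1 and C_max = M/(n_e·A·√(4πDt)), where n_e·A is the pore area the mass is dissolved in.
√(4πDt) = √(4π × 0.710 × 110) = 31.33 m, so C_max = 0.387/(0.38 × 128 × 31.33) = 0.000254 kg/m³.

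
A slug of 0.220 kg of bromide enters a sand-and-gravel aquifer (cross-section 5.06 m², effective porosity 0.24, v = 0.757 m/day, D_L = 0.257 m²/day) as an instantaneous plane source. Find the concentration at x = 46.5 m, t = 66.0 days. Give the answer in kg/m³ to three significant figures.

0.0104 kg/m³

For an instantaneous plane source, C(x,t) = M/(n_e·A·√(4πDt)) · exp(−(x−vt)²/(4Dt)), with n_e·A the pore (flow) area.
Plume center vt = 0.757 × 66.0 = 49.962 m, so the well at 46.5 m is 3.462 m upgradient of the peak.
√(4πDt) = 14.60 m, giving peak height M/(n_e·A·√(4πDt)) = 0.220/(0.24 × 5.06 × 14.60) = 0.01241 kg/m³.
(x−vt)²/(4Dt) = (-3.462)²/(4 × 0.257 × 66.0) = 0.1767; exp(−0.1767) = 0.8380.
C = 0.01241 × 0.8380 = 0.0104 kg/m³.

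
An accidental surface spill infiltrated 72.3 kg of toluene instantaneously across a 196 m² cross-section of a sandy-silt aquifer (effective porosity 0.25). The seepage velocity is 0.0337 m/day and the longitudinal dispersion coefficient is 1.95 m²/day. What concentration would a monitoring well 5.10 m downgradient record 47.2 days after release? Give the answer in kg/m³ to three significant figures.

For an instantaneous plane source, C(x,t) = M/(n_e·A·√(4πDt)) · exp(−(x−vt)²/(4Dt)), with n_e·A the pore (flow) area.
Plume center vt = 0.0337 × 47.2 = 1.59064 m, so the well at 5.10 m is 3.50936 m downgradient of the peak.
√(4πDt) = 34.01 m, giving peak height M/(n_e·A·√(4πDt)) = 72.3/(0.25 × 196 × 34.01) = 0.04338 kg/m³.
(x−vt)²/(4Dt) = (3.50936)²/(4 × 1.95 × 47.2) = 0.03345; exp(−0.03345) = 0.9671.
C = 0.04338 × 0.9671 = 0.0420 kg/m³.

0.0420 kg/m³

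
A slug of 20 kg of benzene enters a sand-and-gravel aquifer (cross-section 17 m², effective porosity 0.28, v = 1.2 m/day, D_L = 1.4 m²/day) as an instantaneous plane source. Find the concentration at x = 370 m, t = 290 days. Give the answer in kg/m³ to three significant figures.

For an instantaneous plane source, C(x,t) = M/(n_e·A·√(4πDt)) · exp(−(x−vt)²/(4Dt)), with n_e·A the pore (flow) area.
Plume center vt = 1.2 × 290 = 348 m, so the well at 370 m is 22 m downgradient of the peak.
√(4πDt) = 71.43 m, giving peak height M/(n_e·A·√(4πDt)) = 20/(0.28 × 17 × 71.43) = 0.05882 kg/m³.
(x−vt)²/(4Dt) = (22)²/(4 × 1.4 × 290) = 0.2980; exp(−0.2980) = 0.7423.
C = 0.05882 × 0.7423 = 0.0437 kg/m³.

0.0437 kg/m³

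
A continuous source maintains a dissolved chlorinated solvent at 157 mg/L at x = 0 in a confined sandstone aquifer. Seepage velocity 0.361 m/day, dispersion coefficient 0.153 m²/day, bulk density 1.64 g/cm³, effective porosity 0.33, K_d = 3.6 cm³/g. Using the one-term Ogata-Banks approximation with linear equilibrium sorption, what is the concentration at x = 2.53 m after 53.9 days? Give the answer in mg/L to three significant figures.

8.51 mg/L

Retardation factor R = 1 + ρ_b·K_d/n = 1 + 1.64 × 3.6/0.33 = 18.89.
Sorption retards both mechanisms: v_R = v/R = 0.01911 m/day, D_R = D/R = 0.008100 m²/day.
v_R·t = 0.01911 × 53.9 = 1.030029 m; 2√(D_R t) = 1.321 m; argument = (2.53 − 1.030029)/1.321 = 1.135.
C = C₀ × ½·erfc(1.135) = 157 × 0.05423 = 8.51 mg/L.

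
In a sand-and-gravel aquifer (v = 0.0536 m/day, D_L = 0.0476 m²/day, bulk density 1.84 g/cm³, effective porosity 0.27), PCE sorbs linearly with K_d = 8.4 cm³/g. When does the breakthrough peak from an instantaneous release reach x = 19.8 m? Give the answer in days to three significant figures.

Retardation factor R = 1 + ρ_b·K_d/n = 1 + 1.84 × 8.4/0.27 = 58.24.
Sorption retards both mechanisms: v_R = v/R = 0.0009203 m/day, D_R = D/R = 0.0008173 m²/day.
Peak time from v_R²t² + 2D_R t − x² = 0: t = (√(D_R² + v_R²x²) − D_R)/v_R².
√(D_R² + v_R²x²) = √(0.0008173² + 0.0009203² × 19.8²) = 0.01824; v_R² = 8.470e-07.
t = (0.01824 − 0.0008173)/8.470e-07 = 20600 days.

20600 days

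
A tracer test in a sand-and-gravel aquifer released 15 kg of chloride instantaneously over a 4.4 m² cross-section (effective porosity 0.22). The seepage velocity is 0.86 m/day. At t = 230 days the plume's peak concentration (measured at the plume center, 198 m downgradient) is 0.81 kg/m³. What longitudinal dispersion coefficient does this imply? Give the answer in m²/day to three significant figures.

0.127 m²/day

At the plume center C_max = M/(n_e·A·√(4πDt)), so D = M²/(4πt·(n_e·A·C_max)²).
n_e·A·C_max = 0.22 × 4.4 × 0.81 = 0.7841 kg/m.
D = 15²/(4π × 230 × 0.7841²) = 0.127 m²/day.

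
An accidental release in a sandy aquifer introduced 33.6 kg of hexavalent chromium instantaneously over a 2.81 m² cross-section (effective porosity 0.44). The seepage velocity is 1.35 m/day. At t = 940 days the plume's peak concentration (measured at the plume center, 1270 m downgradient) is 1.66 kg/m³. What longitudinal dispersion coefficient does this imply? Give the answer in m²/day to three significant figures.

At the plume center C_max = M/(n_e·A·√(4πDt)), so D = M²/(4πt·(n_e·A·C_max)²).
n_e·A·C_max = 0.44 × 2.81 × 1.66 = 2.052 kg/m.
D = 33.6²/(4π × 940 × 2.052²) = 0.0227 m²/day.

0.0227 m²/day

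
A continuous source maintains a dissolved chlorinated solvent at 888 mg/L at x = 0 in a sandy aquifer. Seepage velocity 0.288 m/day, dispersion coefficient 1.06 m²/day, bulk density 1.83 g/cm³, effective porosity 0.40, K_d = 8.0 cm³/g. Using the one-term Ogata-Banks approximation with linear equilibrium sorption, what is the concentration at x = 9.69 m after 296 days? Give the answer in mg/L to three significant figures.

30.7 mg/L

Retardation factor R = 1 + ρ_b·K_d/n = 1 + 1.83 × 8.0/0.40 = 37.60.
Sorption retards both mechanisms: v_R = v/R = 0.007660 m/day, D_R = D/R = 0.02819 m²/day.
v_R·t = 0.007660 × 296 = 2.26736 m; 2√(D_R t) = 5.777 m; argument = (9.69 − 2.26736)/5.777 = 1.285.
C = C₀ × ½·erfc(1.285) = 888 × 0.03459 = 30.7 mg/L.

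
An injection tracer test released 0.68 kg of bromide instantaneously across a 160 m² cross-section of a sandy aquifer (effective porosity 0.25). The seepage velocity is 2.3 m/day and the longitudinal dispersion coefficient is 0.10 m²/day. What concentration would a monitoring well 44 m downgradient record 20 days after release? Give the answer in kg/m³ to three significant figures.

0.00206 kg/m³

For an instantaneous plane source, C(x,t) = M/(n_e·A·√(4πDt)) · exp(−(x−vt)²/(4Dt)), with n_e·A the pore (flow) area.
Plume center vt = 2.3 × 20 = 46 m, so the well at 44 m is 2 m upgradient of the peak.
√(4πDt) = 5.013 m, giving peak height M/(n_e·A·√(4πDt)) = 0.68/(0.25 × 160 × 5.013) = 0.003391 kg/m³.
(x−vt)²/(4Dt) = (-2)²/(4 × 0.10 × 20) = 0.5000; exp(−0.5000) = 0.6065.
C = 0.003391 × 0.6065 = 0.00206 kg/m³.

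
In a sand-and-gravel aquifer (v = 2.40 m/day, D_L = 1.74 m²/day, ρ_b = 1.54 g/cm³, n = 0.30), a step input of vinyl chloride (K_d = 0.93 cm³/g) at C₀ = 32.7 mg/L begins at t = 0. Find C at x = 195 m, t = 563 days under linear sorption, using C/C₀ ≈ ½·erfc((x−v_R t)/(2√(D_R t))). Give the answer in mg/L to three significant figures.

Retardation factor R = 1 + ρ_b·K_d/n = 1 + 1.54 × 0.93/0.30 = 5.774.
Sorption retards both mechanisms: v_R = v/R = 0.4157 m/day, D_R = D/R = 0.3014 m²/day.
v_R·t = 0.4157 × 563 = 234.0391 m; 2√(D_R t) = 26.05 m; argument = (195 − 234.0391)/26.05 = -1.499.
C = C₀ × ½·erfc(-1.499) = 32.7 × 0.9830 = 32.1 mg/L.

32.1 mg/L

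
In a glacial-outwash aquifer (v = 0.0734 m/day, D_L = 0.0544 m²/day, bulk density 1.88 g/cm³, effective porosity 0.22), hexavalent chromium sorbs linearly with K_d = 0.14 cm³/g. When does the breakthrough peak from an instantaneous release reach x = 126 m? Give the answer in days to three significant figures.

3750 days

Retardation factor R = 1 + ρ_b·K_d/n = 1 + 1.88 × 0.14/0.22 = 2.196.
Sorption retards both mechanisms: v_R = v/R = 0.03342 m/day, D_R = D/R = 0.02477 m²/day.
Peak time from v_R²t² + 2D_R t − x² = 0: t = (√(D_R² + v_R²x²) − D_R)/v_R².
√(D_R² + v_R²x²) = √(0.02477² + 0.03342² × 126²) = 4.211; v_R² = 0.001117.
t = (4.211 − 0.02477)/0.001117 = 3750 days.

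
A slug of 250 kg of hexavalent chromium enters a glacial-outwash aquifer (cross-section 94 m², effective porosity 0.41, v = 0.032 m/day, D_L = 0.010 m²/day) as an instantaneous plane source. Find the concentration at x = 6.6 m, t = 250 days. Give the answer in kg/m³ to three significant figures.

0.951 kg/m³

For an instantaneous plane source, C(x,t) = M/(n_e·A·√(4πDt)) · exp(−(x−vt)²/(4Dt)), with n_e·A the pore (flow) area.
Plume center vt = 0.032 × 250 = 8 m, so the well at 6.6 m is 1.4 m upgradient of the peak.
√(4πDt) = 5.605 m, giving peak height M/(n_e·A·√(4πDt)) = 250/(0.41 × 94 × 5.605) = 1.157 kg/m³.
(x−vt)²/(4Dt) = (-1.4)²/(4 × 0.010 × 250) = 0.1960; exp(−0.1960) = 0.8220.
C = 1.157 × 0.8220 = 0.951 kg/m³.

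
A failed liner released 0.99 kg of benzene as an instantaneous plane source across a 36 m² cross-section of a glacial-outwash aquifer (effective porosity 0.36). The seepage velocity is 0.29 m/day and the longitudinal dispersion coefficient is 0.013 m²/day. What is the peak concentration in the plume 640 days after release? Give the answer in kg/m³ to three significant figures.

0.00747 kg/m³

The peak of an instantaneous 1D plume sits at x = vt; there the Gaussian factor is 1 and C_max = M/(n_e·A·√(4πDt)), where n_e·A is the pore area the mass is dissolved in.
√(4πDt) = √(4π × 0.013 × 640) = 10.23 m, so C_max = 0.99/(0.36 × 36 × 10.23) = 0.00747 kg/m³.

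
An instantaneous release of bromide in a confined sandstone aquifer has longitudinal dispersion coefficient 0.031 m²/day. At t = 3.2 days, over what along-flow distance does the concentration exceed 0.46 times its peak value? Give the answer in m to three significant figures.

The plume is Gaussian with σ = √(2Dt) = √(2 × 0.031 × 3.2) = 0.4454 m.
C/C_peak = exp(−Δx²/(2σ²)) = 0.46 ⇒ Δx = σ·√(−2 ln 0.46) = 0.4454 × 1.246 = 0.5550 m.
Width = 2Δx = 1.11 m.

1.11 m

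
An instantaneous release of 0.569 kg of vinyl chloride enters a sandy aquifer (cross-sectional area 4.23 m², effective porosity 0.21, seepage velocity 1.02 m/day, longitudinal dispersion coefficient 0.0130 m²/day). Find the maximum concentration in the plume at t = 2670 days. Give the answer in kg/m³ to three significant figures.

0.0307 kg/m³

The peak of an instantaneous 1D plume sits at x = vt; there the Gaussian factor is 1 and C_max = M/(n_e·A·√(4πDt)), where n_e·A is the pore area the mass is dissolved in.
√(4πDt) = √(4π × 0.0130 × 2670) = 20.88 m, so C_max = 0.569/(0.21 × 4.23 × 20.88) = 0.0307 kg/m³.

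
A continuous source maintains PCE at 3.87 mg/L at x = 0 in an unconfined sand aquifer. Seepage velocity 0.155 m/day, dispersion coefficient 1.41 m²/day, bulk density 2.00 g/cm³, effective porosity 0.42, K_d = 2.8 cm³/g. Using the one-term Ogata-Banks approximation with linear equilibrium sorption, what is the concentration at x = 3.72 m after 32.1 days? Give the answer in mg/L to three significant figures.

0.347 mg/L

Retardation factor R = 1 + ρ_b·K_d/n = 1 + 2.00 × 2.8/0.42 = 14.33.
Sorption retards both mechanisms: v_R = v/R = 0.01082 m/day, D_R = D/R = 0.09839 m²/day.
v_R·t = 0.01082 × 32.1 = 0.347322 m; 2√(D_R t) = 3.554 m; argument = (3.72 − 0.347322)/3.554 = 0.9490.
C = C₀ × ½·erfc(0.9490) = 3.87 × 0.08978 = 0.347 mg/L.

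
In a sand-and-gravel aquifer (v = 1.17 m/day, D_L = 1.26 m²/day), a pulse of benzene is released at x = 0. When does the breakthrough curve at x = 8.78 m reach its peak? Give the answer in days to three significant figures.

6.64 days

For the 1D instantaneous-source solution, setting ∂C/∂t = 0 at fixed x gives v²t² + 2Dt − x² = 0, so t = (√(D² + v²x²) − D)/v².
√(D² + v²x²) = √(1.26² + 1.17² × 8.78²) = 10.35; v² = 1.3689.
t = (10.35 − 1.26)/1.3689 = 6.64 days (vs. the pure-advection estimate x/v = 7.50 d).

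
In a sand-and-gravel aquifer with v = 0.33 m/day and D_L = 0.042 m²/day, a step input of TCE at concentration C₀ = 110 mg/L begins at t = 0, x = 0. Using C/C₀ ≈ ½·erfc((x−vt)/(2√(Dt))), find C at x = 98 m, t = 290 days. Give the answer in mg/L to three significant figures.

35.3 mg/L

For a continuous step input, C/C₀ ≈ ½·erfc((x−vt)/(2√(Dt))).
vt = 0.33 × 290 = 95.7 m and 2√(Dt) = 2√(0.042 × 290) = 6.980 m.
Argument (x−vt)/(2√(Dt)) = (98 − 95.7)/6.980 = 0.3295; ½·erfc(0.3295) = 0.3206.
C = 110 × 0.3206 = 35.3 mg/L.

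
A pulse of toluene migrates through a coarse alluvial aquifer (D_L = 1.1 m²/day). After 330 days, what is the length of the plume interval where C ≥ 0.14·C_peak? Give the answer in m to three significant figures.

107 m

The plume is Gaussian with σ = √(2Dt) = √(2 × 1.1 × 330) = 26.94 m.
C/C_peak = exp(−Δx²/(2σ²)) = 0.14 ⇒ Δx = σ·√(−2 ln 0.14) = 26.94 × 1.983 = 53.42 m.
Width = 2Δx = 107 m.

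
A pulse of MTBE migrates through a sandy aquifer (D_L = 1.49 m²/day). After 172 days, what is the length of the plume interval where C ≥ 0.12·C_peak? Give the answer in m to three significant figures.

93.2 m

The plume is Gaussian with σ = √(2Dt) = √(2 × 1.49 × 172) = 22.64 m.
C/C_peak = exp(−Δx²/(2σ²)) = 0.12 ⇒ Δx = σ·√(−2 ln 0.12) = 22.64 × 2.059 = 46.62 m.
Width = 2Δx = 93.2 m.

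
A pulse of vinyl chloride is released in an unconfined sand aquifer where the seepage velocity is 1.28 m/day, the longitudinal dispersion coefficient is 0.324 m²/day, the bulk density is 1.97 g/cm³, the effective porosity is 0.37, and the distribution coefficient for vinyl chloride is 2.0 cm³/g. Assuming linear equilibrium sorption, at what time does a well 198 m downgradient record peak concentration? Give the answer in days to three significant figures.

1800 days

Retardation factor R = 1 + ρ_b·K_d/n = 1 + 1.97 × 2.0/0.37 = 11.65.
Sorption retards both mechanisms: v_R = v/R = 0.1099 m/day, D_R = D/R = 0.02781 m²/day.
Peak time from v_R²t² + 2D_R t − x² = 0: t = (√(D_R² + v_R²x²) − D_R)/v_R².
√(D_R² + v_R²x²) = √(0.02781² + 0.1099² × 198²) = 21.76; v_R² = 0.01208.
t = (21.76 − 0.02781)/0.01208 = 1800 days.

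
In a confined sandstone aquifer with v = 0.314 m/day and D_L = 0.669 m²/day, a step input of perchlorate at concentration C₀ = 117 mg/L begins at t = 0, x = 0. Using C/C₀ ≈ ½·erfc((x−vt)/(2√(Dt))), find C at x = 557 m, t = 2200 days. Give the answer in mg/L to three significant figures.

For a continuous step input, C/C₀ ≈ ½·erfc((x−vt)/(2√(Dt))).
vt = 0.314 × 2200 = 690.8 m and 2√(Dt) = 2√(0.669 × 2200) = 76.73 m.
Argument (x−vt)/(2√(Dt)) = (557 − 690.8)/76.73 = -1.744; ½·erfc(-1.744) = 0.9932.
C = 117 × 0.9932 = 116 mg/L.

116 mg/L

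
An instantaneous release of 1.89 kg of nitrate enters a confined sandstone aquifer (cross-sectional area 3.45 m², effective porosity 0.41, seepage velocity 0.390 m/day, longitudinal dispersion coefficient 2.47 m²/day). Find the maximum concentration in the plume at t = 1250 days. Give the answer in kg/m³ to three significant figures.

0.00678 kg/m³

The peak of an instantaneous 1D plume sits at x = vt; there the Gaussian factor is 1 and C_max = M/(n_e·A·√(4πDt)), where n_e·A is the pore area the mass is dissolved in.
√(4πDt) = √(4π × 2.47 × 1250) = 197.0 m, so C_max = 1.89/(0.41 × 3.45 × 197.0) = 0.00678 kg/m³.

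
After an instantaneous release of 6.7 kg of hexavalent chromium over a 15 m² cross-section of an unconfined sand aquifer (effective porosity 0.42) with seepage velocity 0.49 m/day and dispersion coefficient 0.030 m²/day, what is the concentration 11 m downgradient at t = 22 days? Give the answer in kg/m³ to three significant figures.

0.363 kg/m³

For an instantaneous plane source, C(x,t) = M/(n_e·A·√(4πDt)) · exp(−(x−vt)²/(4Dt)), with n_e·A the pore (flow) area.
Plume center vt = 0.49 × 22 = 10.78 m, so the well at 11 m is 0.22 m downgradient of the peak.
√(4πDt) = 2.880 m, giving peak height M/(n_e·A·√(4πDt)) = 6.7/(0.42 × 15 × 2.880) = 0.3693 kg/m³.
(x−vt)²/(4Dt) = (0.22)²/(4 × 0.030 × 22) = 0.01833; exp(−0.01833) = 0.9818.
C = 0.3693 × 0.9818 = 0.363 kg/m³.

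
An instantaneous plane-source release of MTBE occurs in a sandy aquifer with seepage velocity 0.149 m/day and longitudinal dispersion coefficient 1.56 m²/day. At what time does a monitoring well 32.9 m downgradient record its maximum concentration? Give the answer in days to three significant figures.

For the 1D instantaneous-source solution, setting ∂C/∂t = 0 at fixed x gives v²t² + 2Dt − x² = 0, so t = (√(D² + v²x²) − D)/v².
√(D² + v²x²) = √(1.56² + 0.149² × 32.9²) = 5.144; v² = 0.022201.
t = (5.144 − 1.56)/0.022201 = 161 days (vs. the pure-advection estimate x/v = 221 d).

161 days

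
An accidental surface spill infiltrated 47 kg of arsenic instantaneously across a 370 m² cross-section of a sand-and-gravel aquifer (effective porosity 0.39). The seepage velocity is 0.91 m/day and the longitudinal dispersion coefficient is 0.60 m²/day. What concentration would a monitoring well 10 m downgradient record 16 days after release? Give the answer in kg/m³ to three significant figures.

0.0173 kg/m³

For an instantaneous plane source, C(x,t) = M/(n_e·A·√(4πDt)) · exp(−(x−vt)²/(4Dt)), with n_e·A the pore (flow) area.
Plume center vt = 0.91 × 16 = 14.56 m, so the well at 10 m is 4.56 m upgradient of the peak.
√(4πDt) = 10.98 m, giving peak height M/(n_e·A·√(4πDt)) = 47/(0.39 × 370 × 10.98) = 0.02966 kg/m³.
(x−vt)²/(4Dt) = (-4.56)²/(4 × 0.60 × 16) = 0.5415; exp(−0.5415) = 0.5819.
C = 0.02966 × 0.5819 = 0.0173 kg/m³.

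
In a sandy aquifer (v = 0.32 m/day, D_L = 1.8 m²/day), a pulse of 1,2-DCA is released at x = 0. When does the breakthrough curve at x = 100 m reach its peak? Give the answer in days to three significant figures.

For the 1D instantaneous-source solution, setting ∂C/∂t = 0 at fixed x gives v²t² + 2Dt − x² = 0, so t = (√(D² + v²x²) − D)/v².
√(D² + v²x²) = √(1.8² + 0.32² × 100²) = 32.05; v² = 0.1024.
t = (32.05 − 1.8)/0.1024 = 295 days (vs. the pure-advection estimate x/v = 312 d).

295 days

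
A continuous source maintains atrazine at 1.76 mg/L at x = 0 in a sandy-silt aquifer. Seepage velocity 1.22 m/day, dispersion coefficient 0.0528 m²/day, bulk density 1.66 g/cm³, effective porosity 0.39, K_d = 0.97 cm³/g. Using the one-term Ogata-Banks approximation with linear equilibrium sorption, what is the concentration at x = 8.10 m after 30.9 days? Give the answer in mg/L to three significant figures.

0.306 mg/L

Retardation factor R = 1 + ρ_b·K_d/n = 1 + 1.66 × 0.97/0.39 = 5.129.
Sorption retards both mechanisms: v_R = v/R = 0.2379 m/day, D_R = D/R = 0.01029 m²/day.
v_R·t = 0.2379 × 30.9 = 7.35111 m; 2√(D_R t) = 1.128 m; argument = (8.10 − 7.35111)/1.128 = 0.6639.
C = C₀ × ½·erfc(0.6639) = 1.76 × 0.1739 = 0.306 mg/L.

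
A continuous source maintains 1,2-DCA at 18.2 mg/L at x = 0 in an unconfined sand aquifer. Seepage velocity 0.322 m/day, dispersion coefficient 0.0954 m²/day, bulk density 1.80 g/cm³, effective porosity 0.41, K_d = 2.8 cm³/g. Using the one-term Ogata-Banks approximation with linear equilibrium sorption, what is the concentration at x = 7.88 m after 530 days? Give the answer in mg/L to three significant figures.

17.5 mg/L

Retardation factor R = 1 + ρ_b·K_d/n = 1 + 1.80 × 2.8/0.41 = 13.29.
Sorption retards both mechanisms: v_R = v/R = 0.02423 m/day, D_R = D/R = 0.007178 m²/day.
v_R·t = 0.02423 × 530 = 12.8419 m; 2√(D_R t) = 3.901 m; argument = (7.88 − 12.8419)/3.901 = -1.272.
C = C₀ × ½·erfc(-1.272) = 18.2 × 0.9640 = 17.5 mg/L.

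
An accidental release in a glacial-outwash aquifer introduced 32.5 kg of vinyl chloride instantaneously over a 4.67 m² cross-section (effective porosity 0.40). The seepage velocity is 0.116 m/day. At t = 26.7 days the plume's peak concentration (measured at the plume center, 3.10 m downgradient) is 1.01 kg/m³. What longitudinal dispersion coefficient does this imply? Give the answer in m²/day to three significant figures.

At the plume center C_max = M/(n_e·A·√(4πDt)), so D = M²/(4πt·(n_e·A·C_max)²).
n_e·A·C_max = 0.40 × 4.67 × 1.01 = 1.887 kg/m.
D = 32.5²/(4π × 26.7 × 1.887²) = 0.884 m²/day.

0.884 m²/day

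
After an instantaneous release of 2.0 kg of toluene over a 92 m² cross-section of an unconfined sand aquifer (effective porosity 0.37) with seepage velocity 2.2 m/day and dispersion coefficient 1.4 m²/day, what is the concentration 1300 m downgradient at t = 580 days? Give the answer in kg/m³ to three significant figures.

0.000487 kg/m³

For an instantaneous plane source, C(x,t) = M/(n_e·A·√(4πDt)) · exp(−(x−vt)²/(4Dt)), with n_e·A the pore (flow) area.
Plume center vt = 2.2 × 580 = 1276 m, so the well at 1300 m is 24 m downgradient of the peak.
√(4πDt) = 101.0 m, giving peak height M/(n_e·A·√(4πDt)) = 2.0/(0.37 × 92 × 101.0) = 0.0005817 kg/m³.
(x−vt)²/(4Dt) = (24)²/(4 × 1.4 × 580) = 0.1773; exp(−0.1773) = 0.8375.
C = 0.0005817 × 0.8375 = 0.000487 kg/m³.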